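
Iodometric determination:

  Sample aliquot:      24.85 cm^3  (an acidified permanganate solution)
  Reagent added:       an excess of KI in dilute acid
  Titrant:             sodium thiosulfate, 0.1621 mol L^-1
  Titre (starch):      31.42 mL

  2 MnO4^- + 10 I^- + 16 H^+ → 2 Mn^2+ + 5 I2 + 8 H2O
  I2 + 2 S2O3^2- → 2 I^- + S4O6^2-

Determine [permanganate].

n(S2O3^2-) = 0.03142 × 0.1621 = 5.093 × 10^-3 mol
n(I2) = n(S2O3^2-)/2 = 2.547 × 10^-3 mol
From the 2:5 ratio, n(MnO4^-) in the aliquot = 2/5 × 2.547 × 10^-3 = 1.019 × 10^-3 mol
[MnO4^-] = 1.019 × 10^-3 / 0.02485 = 0.04099 mol/L

0.04099 mol/L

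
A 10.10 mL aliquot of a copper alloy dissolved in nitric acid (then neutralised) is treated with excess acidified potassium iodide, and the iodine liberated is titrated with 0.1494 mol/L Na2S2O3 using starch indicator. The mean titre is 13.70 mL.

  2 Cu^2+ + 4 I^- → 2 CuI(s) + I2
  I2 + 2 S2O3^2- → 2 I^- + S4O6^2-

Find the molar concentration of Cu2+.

n(S2O3^2-) = 0.01370 × 0.1494 = 2.047 × 10^-3 mol
n(I2) = n(S2O3^2-)/2 = 1.023 × 10^-3 mol
From the 2:1 ratio, n(Cu2+) in the aliquot = 2/1 × 1.023 × 10^-3 = 2.047 × 10^-3 mol
[Cu2+] = 2.047 × 10^-3 / 0.01010 = 0.2027 mol/L

0.2027 mol/L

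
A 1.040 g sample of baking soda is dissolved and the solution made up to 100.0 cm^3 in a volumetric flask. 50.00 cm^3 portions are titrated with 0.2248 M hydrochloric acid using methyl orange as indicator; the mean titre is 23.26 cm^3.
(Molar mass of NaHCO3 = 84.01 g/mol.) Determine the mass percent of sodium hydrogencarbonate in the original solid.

NaHCO3 + HCl → NaCl + H2O + CO2
n(HCl) per titration = 0.02326 × 0.2248 = 5.229 × 10^-3 mol
n(NaHCO3) in each aliquot = 5.229 × 10^-3 mol (1:1 ratio)
n(NaHCO3) in the whole flask = 5.229 × 10^-3 × 100.0/50.00 = 0.01046 mol
mass of NaHCO3 = 0.01046 × 84.01 = 0.8786 g
% NaHCO3 = 0.8786 / 1.040 × 100 = 84.48 %

84.48 %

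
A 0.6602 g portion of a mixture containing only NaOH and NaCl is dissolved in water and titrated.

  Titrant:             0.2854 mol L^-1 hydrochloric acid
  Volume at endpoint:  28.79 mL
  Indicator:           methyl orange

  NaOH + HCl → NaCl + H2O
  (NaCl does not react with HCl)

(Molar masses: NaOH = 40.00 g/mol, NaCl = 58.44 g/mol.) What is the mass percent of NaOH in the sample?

49.78 %

n(HCl) = 0.02879 × 0.2854 = 8.217 × 10^-3 mol
Let x = n(NaOH), y = n(NaCl).
Titrant: 1x = 8.217 × 10^-3;  mass: 40.00x + 58.44y = 0.6602
Solving, x = 8.217 × 10^-3 mol, y = 5.673 × 10^-3 mol
mass of NaOH = 8.217 × 10^-3 × 40.00 = 0.3287 g
% NaOH = 0.3287 / 0.6602 × 100 = 49.78 %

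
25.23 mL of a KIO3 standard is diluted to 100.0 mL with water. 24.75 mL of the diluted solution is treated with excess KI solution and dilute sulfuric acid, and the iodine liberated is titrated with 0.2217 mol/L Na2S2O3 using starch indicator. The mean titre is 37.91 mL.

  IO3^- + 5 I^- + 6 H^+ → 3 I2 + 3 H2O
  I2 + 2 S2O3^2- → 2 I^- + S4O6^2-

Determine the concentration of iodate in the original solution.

n(S2O3^2-) = 0.03791 × 0.2217 = 8.405 × 10^-3 mol
n(I2) = n(S2O3^2-)/2 = 4.202 × 10^-3 mol
From the 1:3 ratio, n(IO3^-) in the aliquot = 1/3 × 4.202 × 10^-3 = 1.401 × 10^-3 mol
[IO3^-]_dilute = 1.401 × 10^-3 / 0.02475 = 0.05660 mol/L
[IO3^-]_original = 0.05660 × 100.0/25.23 = 0.2243 mol/L

0.2243 mol/L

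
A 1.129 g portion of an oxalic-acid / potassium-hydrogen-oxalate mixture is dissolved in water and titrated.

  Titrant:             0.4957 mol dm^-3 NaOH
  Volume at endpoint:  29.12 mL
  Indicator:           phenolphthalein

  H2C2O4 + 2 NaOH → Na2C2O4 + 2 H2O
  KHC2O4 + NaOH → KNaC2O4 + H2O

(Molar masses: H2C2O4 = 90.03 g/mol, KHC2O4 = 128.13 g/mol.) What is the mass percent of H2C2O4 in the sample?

34.56 %

n(NaOH) = 0.02912 × 0.4957 = 0.01443 mol
Let x = n(H2C2O4), y = n(KHC2O4).
Titrant: 2x + 1y = 0.01443;  mass: 90.03x + 128.13y = 1.129
Solving, x = 4.335 × 10^-3 mol, y = 5.766 × 10^-3 mol
mass of H2C2O4 = 4.335 × 10^-3 × 90.03 = 0.3902 g
% H2C2O4 = 0.3902 / 1.129 × 100 = 34.56 %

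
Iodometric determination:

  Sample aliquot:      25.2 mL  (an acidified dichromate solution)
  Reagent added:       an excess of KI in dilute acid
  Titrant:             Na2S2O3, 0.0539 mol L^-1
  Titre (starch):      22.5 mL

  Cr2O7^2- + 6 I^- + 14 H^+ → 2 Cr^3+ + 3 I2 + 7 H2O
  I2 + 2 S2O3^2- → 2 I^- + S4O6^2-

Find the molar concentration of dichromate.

0.00802 mol/L

n(S2O3^2-) = 0.0225 × 0.0539 = 1.21 × 10^-3 mol
n(I2) = n(S2O3^2-)/2 = 6.06 × 10^-4 mol
From the 1:3 ratio, n(Cr2O7^2-) in the aliquot = 1/3 × 6.06 × 10^-4 = 2.02 × 10^-4 mol
[Cr2O7^2-] = 2.02 × 10^-4 / 0.0252 = 0.00802 mol/L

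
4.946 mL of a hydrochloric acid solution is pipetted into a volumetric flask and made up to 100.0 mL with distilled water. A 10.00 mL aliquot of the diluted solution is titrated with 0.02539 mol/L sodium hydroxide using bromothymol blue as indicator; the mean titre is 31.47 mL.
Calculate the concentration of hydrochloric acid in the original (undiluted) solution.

1.615 mol/L

HCl + NaOH → NaCl + H2O
n(NaOH) = 0.03147 × 0.02539 = 7.990 × 10^-4 mol
n(HCl) in the aliquot = 7.990 × 10^-4 mol (1:1 ratio)
[HCl]_dilute = 7.990 × 10^-4 / 0.01000 = 0.07990 mol/L
Dilution factor = 100.0 / 4.946 = 20.22
[HCl]_stock = 0.07990 × 20.22 = 1.615 mol/L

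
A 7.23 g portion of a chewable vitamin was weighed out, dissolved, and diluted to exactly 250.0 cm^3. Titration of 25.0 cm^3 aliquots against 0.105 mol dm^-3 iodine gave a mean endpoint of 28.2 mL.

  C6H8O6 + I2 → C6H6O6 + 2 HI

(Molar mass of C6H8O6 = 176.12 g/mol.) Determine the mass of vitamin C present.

n(I2) per titration = 0.0282 × 0.105 = 2.96 × 10^-3 mol
n(C6H8O6) in each aliquot = 2.96 × 10^-3 mol (1:1 ratio)
n(C6H8O6) in the whole flask = 2.96 × 10^-3 × 250.0/25.0 = 0.0296 mol
mass of C6H8O6 = 0.0296 × 176.12 = 5.21 g

5.21 g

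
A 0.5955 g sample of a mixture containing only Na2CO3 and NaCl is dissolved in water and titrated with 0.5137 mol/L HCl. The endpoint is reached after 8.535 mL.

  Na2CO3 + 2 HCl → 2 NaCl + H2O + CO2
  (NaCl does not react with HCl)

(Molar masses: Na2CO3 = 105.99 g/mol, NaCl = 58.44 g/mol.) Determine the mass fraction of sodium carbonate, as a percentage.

39.02 %

n(HCl) = 0.008535 × 0.5137 = 4.384 × 10^-3 mol
Let x = n(Na2CO3), y = n(NaCl).
Titrant: 2x = 4.384 × 10^-3;  mass: 105.99x + 58.44y = 0.5955
Solving, x = 2.192 × 10^-3 mol, y = 6.214 × 10^-3 mol
mass of Na2CO3 = 2.192 × 10^-3 × 105.99 = 0.2324 g
% Na2CO3 = 0.2324 / 0.5955 × 100 = 39.02 %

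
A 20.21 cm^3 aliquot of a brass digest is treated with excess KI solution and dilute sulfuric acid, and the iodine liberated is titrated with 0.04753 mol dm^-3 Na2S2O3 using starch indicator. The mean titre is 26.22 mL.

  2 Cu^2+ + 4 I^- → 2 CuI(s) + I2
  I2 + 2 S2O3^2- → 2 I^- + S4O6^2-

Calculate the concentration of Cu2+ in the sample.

n(S2O3^2-) = 0.02622 × 0.04753 = 1.246 × 10^-3 mol
n(I2) = n(S2O3^2-)/2 = 6.231 × 10^-4 mol
From the 2:1 ratio, n(Cu2+) in the aliquot = 2/1 × 6.231 × 10^-4 = 1.246 × 10^-3 mol
[Cu2+] = 1.246 × 10^-3 / 0.02021 = 0.06166 mol/L

0.06166 mol/L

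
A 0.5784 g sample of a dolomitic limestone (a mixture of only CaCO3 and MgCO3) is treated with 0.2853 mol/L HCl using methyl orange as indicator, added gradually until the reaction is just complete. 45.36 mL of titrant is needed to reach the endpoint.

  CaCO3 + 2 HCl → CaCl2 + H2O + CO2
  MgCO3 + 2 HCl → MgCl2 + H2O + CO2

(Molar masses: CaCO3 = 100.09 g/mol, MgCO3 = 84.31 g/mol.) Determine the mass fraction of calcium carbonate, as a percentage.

n(HCl) = 0.04536 × 0.2853 = 0.01294 mol
Let x = n(CaCO3), y = n(MgCO3).
Titrant: 2x + 2y = 0.01294;  mass: 100.09x + 84.31y = 0.5784
Solving, x = 2.083 × 10^-3 mol, y = 4.388 × 10^-3 mol
mass of CaCO3 = 2.083 × 10^-3 × 100.09 = 0.2084 g
% CaCO3 = 0.2084 / 0.5784 × 100 = 36.04 %

36.04 %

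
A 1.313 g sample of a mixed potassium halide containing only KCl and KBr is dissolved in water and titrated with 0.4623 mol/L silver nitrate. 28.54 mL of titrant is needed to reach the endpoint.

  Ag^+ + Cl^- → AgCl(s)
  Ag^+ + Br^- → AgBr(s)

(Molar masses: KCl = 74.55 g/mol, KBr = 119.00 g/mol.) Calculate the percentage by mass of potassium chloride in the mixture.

32.84 %

n(AgNO3) = 0.02854 × 0.4623 = 0.01319 mol
Let x = n(KCl), y = n(KBr).
Titrant: 1x + 1y = 0.01319;  mass: 74.55x + 119.00y = 1.313
Solving, x = 5.784 × 10^-3 mol, y = 7.410 × 10^-3 mol
mass of KCl = 5.784 × 10^-3 × 74.55 = 0.4312 g
% KCl = 0.4312 / 1.313 × 100 = 32.84 %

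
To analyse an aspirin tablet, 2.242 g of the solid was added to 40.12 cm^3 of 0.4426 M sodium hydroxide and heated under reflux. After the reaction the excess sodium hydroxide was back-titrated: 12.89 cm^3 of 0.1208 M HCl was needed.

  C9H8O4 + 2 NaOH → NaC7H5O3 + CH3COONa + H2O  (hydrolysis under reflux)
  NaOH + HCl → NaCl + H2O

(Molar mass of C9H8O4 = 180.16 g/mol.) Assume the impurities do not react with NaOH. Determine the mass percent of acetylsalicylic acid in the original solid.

65.09 %

n(NaOH) added = 0.04012 × 0.4426 = 0.01776 mol
n(HCl) used in back-titration = 0.01289 × 0.1208 = 1.557 × 10^-3 mol
n(NaOH) left over = 1.557 × 10^-3 mol (1:1 ratio)
n(NaOH) consumed by analyte = 0.01776 − 1.557 × 10^-3 = 0.01620 mol
From the 1:2 ratio, n(C9H8O4) = 1/2 × 0.01620 = 8.100 × 10^-3 mol
mass of C9H8O4 = 8.100 × 10^-3 × 180.16 = 1.459 g
% C9H8O4 = 1.459 / 2.242 × 100 = 65.09 %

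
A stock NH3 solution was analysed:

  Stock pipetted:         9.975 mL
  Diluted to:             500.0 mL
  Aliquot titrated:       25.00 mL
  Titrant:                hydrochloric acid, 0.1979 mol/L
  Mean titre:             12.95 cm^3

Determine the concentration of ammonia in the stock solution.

NH3 + HCl → NH4Cl
n(HCl) = 0.01295 × 0.1979 = 2.563 × 10^-3 mol
n(NH3) in the aliquot = 2.563 × 10^-3 mol (1:1 ratio)
[NH3]_dilute = 2.563 × 10^-3 / 0.02500 = 0.1025 mol/L
Dilution factor = 500.0 / 9.975 = 50.13
[NH3]_stock = 0.1025 × 50.13 = 5.138 mol/L

5.138 mol/L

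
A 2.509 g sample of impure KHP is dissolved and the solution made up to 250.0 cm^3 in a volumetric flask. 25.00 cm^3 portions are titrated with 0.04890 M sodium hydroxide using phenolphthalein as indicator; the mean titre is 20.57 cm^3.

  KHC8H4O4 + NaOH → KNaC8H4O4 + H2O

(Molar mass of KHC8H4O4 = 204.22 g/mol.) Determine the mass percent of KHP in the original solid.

n(NaOH) per titration = 0.02057 × 0.04890 = 1.006 × 10^-3 mol
n(KHC8H4O4) in each aliquot = 1.006 × 10^-3 mol (1:1 ratio)
n(KHC8H4O4) in the whole flask = 1.006 × 10^-3 × 250.0/25.00 = 0.01006 mol
mass of KHC8H4O4 = 0.01006 × 204.22 = 2.054 g
% KHC8H4O4 = 2.054 / 2.509 × 100 = 81.87 %

81.87 %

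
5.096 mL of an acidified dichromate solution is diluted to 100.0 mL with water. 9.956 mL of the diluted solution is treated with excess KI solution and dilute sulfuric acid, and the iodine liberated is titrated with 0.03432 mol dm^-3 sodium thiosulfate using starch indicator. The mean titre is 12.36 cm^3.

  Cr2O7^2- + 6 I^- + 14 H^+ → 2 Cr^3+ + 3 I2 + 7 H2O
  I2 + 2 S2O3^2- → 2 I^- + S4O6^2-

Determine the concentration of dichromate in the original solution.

0.1393 mol/L

n(S2O3^2-) = 0.01236 × 0.03432 = 4.242 × 10^-4 mol
n(I2) = n(S2O3^2-)/2 = 2.121 × 10^-4 mol
From the 1:3 ratio, n(Cr2O7^2-) in the aliquot = 1/3 × 2.121 × 10^-4 = 7.070 × 10^-5 mol
[Cr2O7^2-]_dilute = 7.070 × 10^-5 / 0.009956 = 0.007101 mol/L
[Cr2O7^2-]_original = 0.007101 × 100.0/5.096 = 0.1393 mol/L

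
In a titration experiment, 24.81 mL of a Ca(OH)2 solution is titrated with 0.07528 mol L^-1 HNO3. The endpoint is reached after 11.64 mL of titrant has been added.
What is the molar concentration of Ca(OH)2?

Ca(OH)2 + 2 HNO3 → Ca(NO3)2 + 2 H2O
n(HNO3) = 0.01164 L × 0.07528 mol/L = 8.763 × 10^-4 mol
From the 1:2 mole ratio, n(Ca(OH)2) = 1/2 × 8.763 × 10^-4 = 4.381 × 10^-4 mol
[Ca(OH)2] = 4.381 × 10^-4 mol / 0.02481 L = 0.01766 mol/L

0.01766 mol/L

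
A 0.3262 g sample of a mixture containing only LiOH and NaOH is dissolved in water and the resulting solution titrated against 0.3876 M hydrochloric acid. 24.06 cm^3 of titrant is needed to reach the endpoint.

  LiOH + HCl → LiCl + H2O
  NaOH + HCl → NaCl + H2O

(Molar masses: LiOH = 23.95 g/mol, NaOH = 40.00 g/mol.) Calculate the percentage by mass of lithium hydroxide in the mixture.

n(HCl) = 0.02406 × 0.3876 = 9.326 × 10^-3 mol
Let x = n(LiOH), y = n(NaOH).
Titrant: 1x + 1y = 9.326 × 10^-3;  mass: 23.95x + 40.00y = 0.3262
Solving, x = 2.918 × 10^-3 mol, y = 6.408 × 10^-3 mol
mass of LiOH = 2.918 × 10^-3 × 23.95 = 0.06987 g
% LiOH = 0.06987 / 0.3262 × 100 = 21.42 %

21.42 %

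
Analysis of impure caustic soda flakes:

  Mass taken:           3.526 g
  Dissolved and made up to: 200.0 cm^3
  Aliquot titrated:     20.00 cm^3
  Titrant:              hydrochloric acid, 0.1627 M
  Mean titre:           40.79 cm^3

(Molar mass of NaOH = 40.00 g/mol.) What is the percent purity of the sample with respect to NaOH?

NaOH + HCl → NaCl + H2O
n(HCl) per titration = 0.04079 × 0.1627 = 6.637 × 10^-3 mol
n(NaOH) in each aliquot = 6.637 × 10^-3 mol (1:1 ratio)
n(NaOH) in the whole flask = 6.637 × 10^-3 × 200.0/20.00 = 0.06637 mol
mass of NaOH = 0.06637 × 40.00 = 2.655 g
% NaOH = 2.655 / 3.526 × 100 = 75.29 %

75.29 %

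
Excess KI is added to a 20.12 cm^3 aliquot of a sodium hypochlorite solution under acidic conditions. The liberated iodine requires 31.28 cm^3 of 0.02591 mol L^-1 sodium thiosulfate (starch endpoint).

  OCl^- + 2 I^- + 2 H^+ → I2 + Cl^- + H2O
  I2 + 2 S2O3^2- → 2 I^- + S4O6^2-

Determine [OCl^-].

0.02014 mol/L

n(S2O3^2-) = 0.03128 × 0.02591 = 8.105 × 10^-4 mol
n(I2) = n(S2O3^2-)/2 = 4.052 × 10^-4 mol
n(OCl^-) in the aliquot = 4.052 × 10^-4 mol (1:1 ratio)
[OCl^-] = 4.052 × 10^-4 / 0.02012 = 0.02014 mol/L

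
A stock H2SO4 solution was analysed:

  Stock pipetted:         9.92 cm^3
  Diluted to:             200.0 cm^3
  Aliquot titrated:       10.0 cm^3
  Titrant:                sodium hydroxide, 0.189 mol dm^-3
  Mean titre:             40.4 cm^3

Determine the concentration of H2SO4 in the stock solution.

H2SO4 + 2 NaOH → Na2SO4 + 2 H2O
n(NaOH) = 0.0404 × 0.189 = 7.64 × 10^-3 mol
From the 1:2 ratio, n(H2SO4) in the aliquot = 1/2 × 7.64 × 10^-3 = 3.82 × 10^-3 mol
[H2SO4]_dilute = 3.82 × 10^-3 / 0.0100 = 0.382 mol/L
Dilution factor = 200.0 / 9.92 = 20.16
[H2SO4]_stock = 0.382 × 20.16 = 7.70 mol/L

7.70 mol/L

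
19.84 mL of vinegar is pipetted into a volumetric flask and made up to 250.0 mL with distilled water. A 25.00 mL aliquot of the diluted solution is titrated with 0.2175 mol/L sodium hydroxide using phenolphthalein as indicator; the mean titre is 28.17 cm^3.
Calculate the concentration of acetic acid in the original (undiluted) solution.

3.088 mol/L

CH3COOH + NaOH → CH3COONa + H2O
n(NaOH) = 0.02817 × 0.2175 = 6.127 × 10^-3 mol
n(CH3COOH) in the aliquot = 6.127 × 10^-3 mol (1:1 ratio)
[CH3COOH]_dilute = 6.127 × 10^-3 / 0.02500 = 0.2451 mol/L
Dilution factor = 250.0 / 19.84 = 12.60
[CH3COOH]_stock = 0.2451 × 12.60 = 3.088 mol/L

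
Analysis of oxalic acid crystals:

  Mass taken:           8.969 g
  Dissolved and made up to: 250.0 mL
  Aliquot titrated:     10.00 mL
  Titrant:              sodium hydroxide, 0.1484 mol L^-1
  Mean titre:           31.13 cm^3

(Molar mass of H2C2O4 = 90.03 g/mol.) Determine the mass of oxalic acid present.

5.199 g

H2C2O4 + 2 NaOH → Na2C2O4 + 2 H2O
n(NaOH) per titration = 0.03113 × 0.1484 = 4.620 × 10^-3 mol
From the 1:2 ratio, n(H2C2O4) in each aliquot = 1/2 × 4.620 × 10^-3 = 2.310 × 10^-3 mol
n(H2C2O4) in the whole flask = 2.310 × 10^-3 × 250.0/10.00 = 0.05775 mol
mass of H2C2O4 = 0.05775 × 90.03 = 5.199 g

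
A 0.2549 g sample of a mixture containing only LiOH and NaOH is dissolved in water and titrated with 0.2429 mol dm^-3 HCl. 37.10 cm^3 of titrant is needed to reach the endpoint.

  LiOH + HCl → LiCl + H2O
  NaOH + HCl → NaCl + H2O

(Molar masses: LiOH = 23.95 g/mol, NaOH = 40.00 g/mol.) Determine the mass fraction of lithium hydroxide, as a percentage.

61.80 %

n(HCl) = 0.03710 × 0.2429 = 9.012 × 10^-3 mol
Let x = n(LiOH), y = n(NaOH).
Titrant: 1x + 1y = 9.012 × 10^-3;  mass: 23.95x + 40.00y = 0.2549
Solving, x = 6.577 × 10^-3 mol, y = 2.434 × 10^-3 mol
mass of LiOH = 6.577 × 10^-3 × 23.95 = 0.1575 g
% LiOH = 0.1575 / 0.2549 × 100 = 61.80 %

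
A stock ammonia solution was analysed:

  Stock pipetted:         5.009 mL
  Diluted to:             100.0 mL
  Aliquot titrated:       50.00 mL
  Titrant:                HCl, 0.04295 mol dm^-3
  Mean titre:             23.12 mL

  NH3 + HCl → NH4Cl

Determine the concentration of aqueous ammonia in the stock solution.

0.3965 mol/L

n(HCl) = 0.02312 × 0.04295 = 9.930 × 10^-4 mol
n(NH3) in the aliquot = 9.930 × 10^-4 mol (1:1 ratio)
[NH3]_dilute = 9.930 × 10^-4 / 0.05000 = 0.01986 mol/L
Dilution factor = 100.0 / 5.009 = 19.96
[NH3]_stock = 0.01986 × 19.96 = 0.3965 mol/L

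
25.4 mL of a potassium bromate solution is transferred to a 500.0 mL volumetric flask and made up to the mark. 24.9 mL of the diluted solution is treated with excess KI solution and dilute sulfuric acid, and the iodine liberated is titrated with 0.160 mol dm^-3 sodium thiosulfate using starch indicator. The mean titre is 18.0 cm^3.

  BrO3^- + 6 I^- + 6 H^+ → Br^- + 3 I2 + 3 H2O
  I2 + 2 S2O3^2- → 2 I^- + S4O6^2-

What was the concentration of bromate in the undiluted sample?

n(S2O3^2-) = 0.0180 × 0.160 = 2.88 × 10^-3 mol
n(I2) = n(S2O3^2-)/2 = 1.44 × 10^-3 mol
From the 1:3 ratio, n(BrO3^-) in the aliquot = 1/3 × 1.44 × 10^-3 = 4.80 × 10^-4 mol
[BrO3^-]_dilute = 4.80 × 10^-4 / 0.0249 = 0.0193 mol/L
[BrO3^-]_original = 0.0193 × 500.0/25.4 = 0.379 mol/L

0.379 mol/L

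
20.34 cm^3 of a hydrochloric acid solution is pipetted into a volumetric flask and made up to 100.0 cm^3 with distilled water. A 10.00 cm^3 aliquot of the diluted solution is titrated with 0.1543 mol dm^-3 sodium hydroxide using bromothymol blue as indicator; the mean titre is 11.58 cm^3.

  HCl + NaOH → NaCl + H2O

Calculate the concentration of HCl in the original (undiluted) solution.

n(NaOH) = 0.01158 × 0.1543 = 1.787 × 10^-3 mol
n(HCl) in the aliquot = 1.787 × 10^-3 mol (1:1 ratio)
[HCl]_dilute = 1.787 × 10^-3 / 0.01000 = 0.1787 mol/L
Dilution factor = 100.0 / 20.34 = 4.916
[HCl]_stock = 0.1787 × 4.916 = 0.8785 mol/L

0.8785 mol/L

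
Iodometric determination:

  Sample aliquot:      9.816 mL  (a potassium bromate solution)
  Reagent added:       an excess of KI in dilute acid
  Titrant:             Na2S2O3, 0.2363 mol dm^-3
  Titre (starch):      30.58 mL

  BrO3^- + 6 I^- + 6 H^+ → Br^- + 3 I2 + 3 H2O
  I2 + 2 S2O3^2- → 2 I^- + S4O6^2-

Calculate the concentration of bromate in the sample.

n(S2O3^2-) = 0.03058 × 0.2363 = 7.226 × 10^-3 mol
n(I2) = n(S2O3^2-)/2 = 3.613 × 10^-3 mol
From the 1:3 ratio, n(BrO3^-) in the aliquot = 1/3 × 3.613 × 10^-3 = 1.204 × 10^-3 mol
[BrO3^-] = 1.204 × 10^-3 / 0.009816 = 0.1227 mol/L

0.1227 mol/L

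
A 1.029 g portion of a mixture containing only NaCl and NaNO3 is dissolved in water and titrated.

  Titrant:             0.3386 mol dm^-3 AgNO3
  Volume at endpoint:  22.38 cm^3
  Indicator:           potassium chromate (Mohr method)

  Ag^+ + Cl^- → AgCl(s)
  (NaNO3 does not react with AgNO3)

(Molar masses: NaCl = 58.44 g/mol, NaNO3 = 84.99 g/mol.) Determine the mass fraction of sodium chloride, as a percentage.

43.04 %

n(AgNO3) = 0.02238 × 0.3386 = 7.578 × 10^-3 mol
Let x = n(NaCl), y = n(NaNO3).
Titrant: 1x = 7.578 × 10^-3;  mass: 58.44x + 84.99y = 1.029
Solving, x = 7.578 × 10^-3 mol, y = 6.897 × 10^-3 mol
mass of NaCl = 7.578 × 10^-3 × 58.44 = 0.4429 g
% NaCl = 0.4429 / 1.029 × 100 = 43.04 %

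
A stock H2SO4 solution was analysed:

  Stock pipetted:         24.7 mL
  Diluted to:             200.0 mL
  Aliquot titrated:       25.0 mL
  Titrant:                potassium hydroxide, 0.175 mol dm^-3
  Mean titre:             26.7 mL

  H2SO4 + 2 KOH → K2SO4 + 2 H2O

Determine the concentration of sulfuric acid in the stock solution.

n(KOH) = 0.0267 × 0.175 = 4.67 × 10^-3 mol
From the 1:2 ratio, n(H2SO4) in the aliquot = 1/2 × 4.67 × 10^-3 = 2.34 × 10^-3 mol
[H2SO4]_dilute = 2.34 × 10^-3 / 0.0250 = 0.0934 mol/L
Dilution factor = 200.0 / 24.7 = 8.097
[H2SO4]_stock = 0.0934 × 8.097 = 0.757 mol/L

0.757 mol/L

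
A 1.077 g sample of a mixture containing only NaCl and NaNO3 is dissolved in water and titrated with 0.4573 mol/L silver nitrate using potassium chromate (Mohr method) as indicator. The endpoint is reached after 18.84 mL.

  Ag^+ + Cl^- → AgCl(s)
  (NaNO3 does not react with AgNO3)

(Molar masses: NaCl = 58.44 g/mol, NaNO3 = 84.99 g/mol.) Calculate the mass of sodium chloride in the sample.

n(AgNO3) = 0.01884 × 0.4573 = 8.616 × 10^-3 mol
Let x = n(NaCl), y = n(NaNO3).
Titrant: 1x = 8.616 × 10^-3;  mass: 58.44x + 84.99y = 1.077
Solving, x = 8.616 × 10^-3 mol, y = 6.748 × 10^-3 mol
mass of NaCl = 8.616 × 10^-3 × 58.44 = 0.5035 g

0.5035 g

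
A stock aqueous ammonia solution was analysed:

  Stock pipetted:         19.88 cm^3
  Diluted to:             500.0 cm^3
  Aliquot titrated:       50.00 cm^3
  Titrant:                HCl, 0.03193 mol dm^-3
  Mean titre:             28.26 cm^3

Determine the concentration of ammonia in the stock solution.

0.4539 mol/L

NH3 + HCl → NH4Cl
n(HCl) = 0.02826 × 0.03193 = 9.023 × 10^-4 mol
n(NH3) in the aliquot = 9.023 × 10^-4 mol (1:1 ratio)
[NH3]_dilute = 9.023 × 10^-4 / 0.05000 = 0.01805 mol/L
Dilution factor = 500.0 / 19.88 = 25.15
[NH3]_stock = 0.01805 × 25.15 = 0.4539 mol/L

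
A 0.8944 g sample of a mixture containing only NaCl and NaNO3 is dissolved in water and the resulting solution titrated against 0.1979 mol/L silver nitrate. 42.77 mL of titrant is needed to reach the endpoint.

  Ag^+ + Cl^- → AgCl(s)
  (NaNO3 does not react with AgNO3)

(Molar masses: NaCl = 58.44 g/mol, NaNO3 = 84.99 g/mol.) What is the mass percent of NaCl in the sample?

55.30 %

n(AgNO3) = 0.04277 × 0.1979 = 8.464 × 10^-3 mol
Let x = n(NaCl), y = n(NaNO3).
Titrant: 1x = 8.464 × 10^-3;  mass: 58.44x + 84.99y = 0.8944
Solving, x = 8.464 × 10^-3 mol, y = 4.704 × 10^-3 mol
mass of NaCl = 8.464 × 10^-3 × 58.44 = 0.4946 g
% NaCl = 0.4946 / 0.8944 × 100 = 55.30 %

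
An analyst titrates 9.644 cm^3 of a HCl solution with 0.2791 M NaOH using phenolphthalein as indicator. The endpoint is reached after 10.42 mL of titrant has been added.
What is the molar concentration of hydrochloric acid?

HCl + NaOH → NaCl + H2O
n(NaOH) = 0.01042 L × 0.2791 mol/L = 2.908 × 10^-3 mol
n(HCl) = 2.908 × 10^-3 mol (1:1 mole ratio)
[HCl] = 2.908 × 10^-3 mol / 0.009644 L = 0.3016 mol/L

0.3016 M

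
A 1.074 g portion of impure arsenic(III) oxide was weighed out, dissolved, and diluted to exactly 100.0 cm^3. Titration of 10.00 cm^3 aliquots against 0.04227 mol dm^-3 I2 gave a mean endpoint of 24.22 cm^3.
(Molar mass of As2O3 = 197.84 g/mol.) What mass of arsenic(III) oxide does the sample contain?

1.013 g

As2O3 + 2 I2 + 2 H2O → As2O5 + 4 HI
n(I2) per titration = 0.02422 × 0.04227 = 1.024 × 10^-3 mol
From the 1:2 ratio, n(As2O3) in each aliquot = 1/2 × 1.024 × 10^-3 = 5.119 × 10^-4 mol
n(As2O3) in the whole flask = 5.119 × 10^-4 × 100.0/10.00 = 5.119 × 10^-3 mol
mass of As2O3 = 5.119 × 10^-3 × 197.84 = 1.013 g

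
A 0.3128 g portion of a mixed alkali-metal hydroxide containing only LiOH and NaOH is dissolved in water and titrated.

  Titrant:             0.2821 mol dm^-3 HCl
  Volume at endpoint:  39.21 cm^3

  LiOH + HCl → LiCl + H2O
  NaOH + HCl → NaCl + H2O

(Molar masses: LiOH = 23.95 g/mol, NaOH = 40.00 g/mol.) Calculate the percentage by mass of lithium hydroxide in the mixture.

61.85 %

n(HCl) = 0.03921 × 0.2821 = 0.01106 mol
Let x = n(LiOH), y = n(NaOH).
Titrant: 1x + 1y = 0.01106;  mass: 23.95x + 40.00y = 0.3128
Solving, x = 8.078 × 10^-3 mol, y = 2.984 × 10^-3 mol
mass of LiOH = 8.078 × 10^-3 × 23.95 = 0.1935 g
% LiOH = 0.1935 / 0.3128 × 100 = 61.85 %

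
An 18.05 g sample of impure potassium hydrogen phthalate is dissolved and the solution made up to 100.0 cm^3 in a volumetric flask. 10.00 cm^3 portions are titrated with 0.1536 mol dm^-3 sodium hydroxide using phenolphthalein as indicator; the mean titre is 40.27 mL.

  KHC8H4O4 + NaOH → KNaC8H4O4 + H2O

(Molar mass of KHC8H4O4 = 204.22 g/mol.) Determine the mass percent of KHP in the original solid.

69.98 %

n(NaOH) per titration = 0.04027 × 0.1536 = 6.185 × 10^-3 mol
n(KHC8H4O4) in each aliquot = 6.185 × 10^-3 mol (1:1 ratio)
n(KHC8H4O4) in the whole flask = 6.185 × 10^-3 × 100.0/10.00 = 0.06185 mol
mass of KHC8H4O4 = 0.06185 × 204.22 = 12.63 g
% KHC8H4O4 = 12.63 / 18.05 × 100 = 69.98 %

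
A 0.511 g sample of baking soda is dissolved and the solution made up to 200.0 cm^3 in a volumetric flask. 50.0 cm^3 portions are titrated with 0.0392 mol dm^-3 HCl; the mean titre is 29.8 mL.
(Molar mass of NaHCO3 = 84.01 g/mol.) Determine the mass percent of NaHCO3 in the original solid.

76.8 %

NaHCO3 + HCl → NaCl + H2O + CO2
n(HCl) per titration = 0.0298 × 0.0392 = 1.17 × 10^-3 mol
n(NaHCO3) in each aliquot = 1.17 × 10^-3 mol (1:1 ratio)
n(NaHCO3) in the whole flask = 1.17 × 10^-3 × 200.0/50.0 = 4.67 × 10^-3 mol
mass of NaHCO3 = 4.67 × 10^-3 × 84.01 = 0.393 g
% NaHCO3 = 0.393 / 0.511 × 100 = 76.8 %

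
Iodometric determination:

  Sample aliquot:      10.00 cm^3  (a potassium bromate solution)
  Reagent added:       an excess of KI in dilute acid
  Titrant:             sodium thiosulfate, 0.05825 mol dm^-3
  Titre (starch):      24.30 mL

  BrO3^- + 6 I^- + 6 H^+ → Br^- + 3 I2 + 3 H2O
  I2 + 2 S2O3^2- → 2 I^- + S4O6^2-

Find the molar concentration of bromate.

0.02359 mol/L

n(S2O3^2-) = 0.02430 × 0.05825 = 1.415 × 10^-3 mol
n(I2) = n(S2O3^2-)/2 = 7.077 × 10^-4 mol
From the 1:3 ratio, n(BrO3^-) in the aliquot = 1/3 × 7.077 × 10^-4 = 2.359 × 10^-4 mol
[BrO3^-] = 2.359 × 10^-4 / 0.01000 = 0.02359 mol/L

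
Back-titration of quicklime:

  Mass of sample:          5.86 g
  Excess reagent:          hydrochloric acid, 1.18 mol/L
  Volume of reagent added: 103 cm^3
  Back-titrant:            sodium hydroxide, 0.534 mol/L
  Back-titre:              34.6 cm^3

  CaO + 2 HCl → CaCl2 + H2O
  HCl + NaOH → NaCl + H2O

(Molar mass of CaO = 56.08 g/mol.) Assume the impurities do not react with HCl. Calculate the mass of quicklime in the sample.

2.89 g

n(HCl) added = 0.103 × 1.18 = 0.122 mol
n(NaOH) used in back-titration = 0.0346 × 0.534 = 0.0185 mol
n(HCl) left over = 0.0185 mol (1:1 ratio)
n(HCl) consumed by analyte = 0.122 − 0.0185 = 0.103 mol
From the 1:2 ratio, n(CaO) = 1/2 × 0.103 = 0.0515 mol
mass of CaO = 0.0515 × 56.08 = 2.89 g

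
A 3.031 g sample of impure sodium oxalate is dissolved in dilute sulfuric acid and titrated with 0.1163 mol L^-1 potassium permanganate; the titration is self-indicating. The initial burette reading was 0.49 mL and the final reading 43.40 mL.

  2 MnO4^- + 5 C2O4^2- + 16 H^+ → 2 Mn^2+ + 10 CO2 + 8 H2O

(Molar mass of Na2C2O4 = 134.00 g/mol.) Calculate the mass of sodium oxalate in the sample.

1.672 g

n(KMnO4) = 0.04291 L × 0.1163 mol/L = 4.990 × 10^-3 mol
From the 5:2 ratio, n(Na2C2O4) = 5/2 × 4.990 × 10^-3 = 0.01248 mol
mass of Na2C2O4 = 0.01248 × 134.00 g/mol = 1.672 g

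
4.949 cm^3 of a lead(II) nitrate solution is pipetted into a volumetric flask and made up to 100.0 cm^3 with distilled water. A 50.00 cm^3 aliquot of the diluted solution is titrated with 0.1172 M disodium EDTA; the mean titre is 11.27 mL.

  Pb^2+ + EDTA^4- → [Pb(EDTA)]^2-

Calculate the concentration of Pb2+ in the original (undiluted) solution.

0.5338 M

n(EDTA) = 0.01127 × 0.1172 = 1.321 × 10^-3 mol
n(Pb2+) in the aliquot = 1.321 × 10^-3 mol (1:1 ratio)
[Pb2+]_dilute = 1.321 × 10^-3 / 0.05000 = 0.02642 mol/L
Dilution factor = 100.0 / 4.949 = 20.21
[Pb2+]_stock = 0.02642 × 20.21 = 0.5338 mol/L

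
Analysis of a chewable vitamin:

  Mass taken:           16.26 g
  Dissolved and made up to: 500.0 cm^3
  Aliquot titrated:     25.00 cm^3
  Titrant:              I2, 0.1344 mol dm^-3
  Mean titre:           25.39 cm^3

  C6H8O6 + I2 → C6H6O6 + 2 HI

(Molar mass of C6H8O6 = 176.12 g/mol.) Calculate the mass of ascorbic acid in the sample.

n(I2) per titration = 0.02539 × 0.1344 = 3.412 × 10^-3 mol
n(C6H8O6) in each aliquot = 3.412 × 10^-3 mol (1:1 ratio)
n(C6H8O6) in the whole flask = 3.412 × 10^-3 × 500.0/25.00 = 0.06825 mol
mass of C6H8O6 = 0.06825 × 176.12 = 12.02 g

12.02 g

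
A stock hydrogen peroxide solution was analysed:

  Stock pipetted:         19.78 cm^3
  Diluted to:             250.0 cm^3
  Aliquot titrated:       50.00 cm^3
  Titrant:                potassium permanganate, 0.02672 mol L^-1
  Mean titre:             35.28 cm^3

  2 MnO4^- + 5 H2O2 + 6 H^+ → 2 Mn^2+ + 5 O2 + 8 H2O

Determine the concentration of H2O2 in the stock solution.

n(KMnO4) = 0.03528 × 0.02672 = 9.427 × 10^-4 mol
From the 5:2 ratio, n(H2O2) in the aliquot = 5/2 × 9.427 × 10^-4 = 2.357 × 10^-3 mol
[H2O2]_dilute = 2.357 × 10^-3 / 0.05000 = 0.04713 mol/L
Dilution factor = 250.0 / 19.78 = 12.64
[H2O2]_stock = 0.04713 × 12.64 = 0.5957 mol/L

0.5957 mol/L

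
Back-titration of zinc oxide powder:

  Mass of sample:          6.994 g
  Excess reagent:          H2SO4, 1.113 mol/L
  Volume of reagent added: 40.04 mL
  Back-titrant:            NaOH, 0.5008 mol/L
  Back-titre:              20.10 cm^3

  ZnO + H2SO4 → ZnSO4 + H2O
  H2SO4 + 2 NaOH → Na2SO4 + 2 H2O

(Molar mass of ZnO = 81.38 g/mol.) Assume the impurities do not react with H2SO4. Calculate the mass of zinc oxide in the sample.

3.217 g

n(H2SO4) added = 0.04004 × 1.113 = 0.04456 mol
n(NaOH) used in back-titration = 0.02010 × 0.5008 = 0.01007 mol
From the 1:2 ratio, n(H2SO4) left over = 1/2 × 0.01007 = 5.033 × 10^-3 mol
n(H2SO4) consumed by analyte = 0.04456 − 5.033 × 10^-3 = 0.03953 mol
n(ZnO) = 0.03953 mol (1:1 ratio)
mass of ZnO = 0.03953 × 81.38 = 3.217 g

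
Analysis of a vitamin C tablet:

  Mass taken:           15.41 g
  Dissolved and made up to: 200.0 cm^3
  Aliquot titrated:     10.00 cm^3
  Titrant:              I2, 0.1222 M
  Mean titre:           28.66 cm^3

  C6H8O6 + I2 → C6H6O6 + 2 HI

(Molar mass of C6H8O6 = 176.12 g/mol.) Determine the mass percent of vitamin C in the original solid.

80.05 %

n(I2) per titration = 0.02866 × 0.1222 = 3.502 × 10^-3 mol
n(C6H8O6) in each aliquot = 3.502 × 10^-3 mol (1:1 ratio)
n(C6H8O6) in the whole flask = 3.502 × 10^-3 × 200.0/10.00 = 0.07005 mol
mass of C6H8O6 = 0.07005 × 176.12 = 12.34 g
% C6H8O6 = 12.34 / 15.41 × 100 = 80.05 %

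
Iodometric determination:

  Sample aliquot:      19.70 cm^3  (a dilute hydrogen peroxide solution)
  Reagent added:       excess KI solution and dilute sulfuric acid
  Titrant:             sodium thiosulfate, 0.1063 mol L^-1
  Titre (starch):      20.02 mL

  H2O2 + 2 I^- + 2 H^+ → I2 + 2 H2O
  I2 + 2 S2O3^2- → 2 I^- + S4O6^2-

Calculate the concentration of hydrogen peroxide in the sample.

n(S2O3^2-) = 0.02002 × 0.1063 = 2.128 × 10^-3 mol
n(I2) = n(S2O3^2-)/2 = 1.064 × 10^-3 mol
n(H2O2) in the aliquot = 1.064 × 10^-3 mol (1:1 ratio)
[H2O2] = 1.064 × 10^-3 / 0.01970 = 0.05401 mol/L

0.05401 mol/L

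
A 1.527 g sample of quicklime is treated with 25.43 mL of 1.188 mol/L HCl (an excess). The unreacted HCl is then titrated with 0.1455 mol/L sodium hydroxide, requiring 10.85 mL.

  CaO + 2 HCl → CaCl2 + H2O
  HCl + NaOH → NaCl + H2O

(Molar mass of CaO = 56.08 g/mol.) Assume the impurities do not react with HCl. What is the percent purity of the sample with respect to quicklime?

n(HCl) added = 0.02543 × 1.188 = 0.03021 mol
n(NaOH) used in back-titration = 0.01085 × 0.1455 = 1.579 × 10^-3 mol
n(HCl) left over = 1.579 × 10^-3 mol (1:1 ratio)
n(HCl) consumed by analyte = 0.03021 − 1.579 × 10^-3 = 0.02863 mol
From the 1:2 ratio, n(CaO) = 1/2 × 0.02863 = 0.01432 mol
mass of CaO = 0.01432 × 56.08 = 0.8028 g
% CaO = 0.8028 / 1.527 × 100 = 52.58 %

52.58 %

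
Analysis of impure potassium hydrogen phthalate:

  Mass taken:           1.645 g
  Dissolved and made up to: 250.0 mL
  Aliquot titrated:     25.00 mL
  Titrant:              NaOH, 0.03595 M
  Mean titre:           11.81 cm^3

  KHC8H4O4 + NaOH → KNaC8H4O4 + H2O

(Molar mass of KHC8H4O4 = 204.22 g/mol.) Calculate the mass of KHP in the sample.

0.8671 g

n(NaOH) per titration = 0.01181 × 0.03595 = 4.246 × 10^-4 mol
n(KHC8H4O4) in each aliquot = 4.246 × 10^-4 mol (1:1 ratio)
n(KHC8H4O4) in the whole flask = 4.246 × 10^-4 × 250.0/25.00 = 4.246 × 10^-3 mol
mass of KHC8H4O4 = 4.246 × 10^-3 × 204.22 = 0.8671 g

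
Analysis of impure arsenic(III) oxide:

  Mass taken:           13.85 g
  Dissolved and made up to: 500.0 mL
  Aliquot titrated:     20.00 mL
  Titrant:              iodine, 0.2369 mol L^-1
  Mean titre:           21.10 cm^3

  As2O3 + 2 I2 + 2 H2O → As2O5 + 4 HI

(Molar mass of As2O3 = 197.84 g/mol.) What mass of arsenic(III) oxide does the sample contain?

12.36 g

n(I2) per titration = 0.02110 × 0.2369 = 4.999 × 10^-3 mol
From the 1:2 ratio, n(As2O3) in each aliquot = 1/2 × 4.999 × 10^-3 = 2.499 × 10^-3 mol
n(As2O3) in the whole flask = 2.499 × 10^-3 × 500.0/20.00 = 0.06248 mol
mass of As2O3 = 0.06248 × 197.84 = 12.36 g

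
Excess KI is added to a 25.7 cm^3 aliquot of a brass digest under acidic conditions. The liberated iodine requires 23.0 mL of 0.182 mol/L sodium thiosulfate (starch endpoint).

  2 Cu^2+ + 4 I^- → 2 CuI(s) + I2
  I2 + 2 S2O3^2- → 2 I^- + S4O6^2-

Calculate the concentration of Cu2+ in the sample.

0.163 mol/L

n(S2O3^2-) = 0.0230 × 0.182 = 4.19 × 10^-3 mol
n(I2) = n(S2O3^2-)/2 = 2.09 × 10^-3 mol
From the 2:1 ratio, n(Cu2+) in the aliquot = 2/1 × 2.09 × 10^-3 = 4.19 × 10^-3 mol
[Cu2+] = 4.19 × 10^-3 / 0.0257 = 0.163 mol/L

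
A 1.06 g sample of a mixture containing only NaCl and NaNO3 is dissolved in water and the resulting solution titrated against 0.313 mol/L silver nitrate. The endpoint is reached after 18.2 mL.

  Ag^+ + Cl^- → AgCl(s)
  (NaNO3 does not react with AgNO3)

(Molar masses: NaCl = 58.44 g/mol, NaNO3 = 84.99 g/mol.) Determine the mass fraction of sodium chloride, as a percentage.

31.4 %

n(AgNO3) = 0.0182 × 0.313 = 5.70 × 10^-3 mol
Let x = n(NaCl), y = n(NaNO3).
Titrant: 1x = 5.70 × 10^-3;  mass: 58.44x + 84.99y = 1.06
Solving, x = 5.70 × 10^-3 mol, y = 8.56 × 10^-3 mol
mass of NaCl = 5.70 × 10^-3 × 58.44 = 0.333 g
% NaCl = 0.333 / 1.06 × 100 = 31.4 %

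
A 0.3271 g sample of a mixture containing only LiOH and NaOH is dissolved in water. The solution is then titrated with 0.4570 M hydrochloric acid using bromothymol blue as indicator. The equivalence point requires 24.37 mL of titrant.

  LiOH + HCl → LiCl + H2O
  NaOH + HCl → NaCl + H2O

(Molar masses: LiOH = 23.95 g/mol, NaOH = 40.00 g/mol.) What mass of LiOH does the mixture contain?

0.1767 g

n(HCl) = 0.02437 × 0.4570 = 0.01114 mol
Let x = n(LiOH), y = n(NaOH).
Titrant: 1x + 1y = 0.01114;  mass: 23.95x + 40.00y = 0.3271
Solving, x = 7.376 × 10^-3 mol, y = 3.761 × 10^-3 mol
mass of LiOH = 7.376 × 10^-3 × 23.95 = 0.1767 g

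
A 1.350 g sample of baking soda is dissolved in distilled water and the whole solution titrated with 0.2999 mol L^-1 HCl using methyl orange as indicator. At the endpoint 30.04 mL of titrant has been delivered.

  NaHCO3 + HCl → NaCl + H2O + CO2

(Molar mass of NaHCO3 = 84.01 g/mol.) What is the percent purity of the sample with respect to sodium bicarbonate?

n(HCl) = 0.03004 L × 0.2999 mol/L = 9.009 × 10^-3 mol
n(NaHCO3) = 9.009 × 10^-3 mol (1:1 ratio)
mass of NaHCO3 = 9.009 × 10^-3 × 84.01 g/mol = 0.7568 g
% NaHCO3 = 0.7568 / 1.350 × 100 = 56.06 %

56.06 %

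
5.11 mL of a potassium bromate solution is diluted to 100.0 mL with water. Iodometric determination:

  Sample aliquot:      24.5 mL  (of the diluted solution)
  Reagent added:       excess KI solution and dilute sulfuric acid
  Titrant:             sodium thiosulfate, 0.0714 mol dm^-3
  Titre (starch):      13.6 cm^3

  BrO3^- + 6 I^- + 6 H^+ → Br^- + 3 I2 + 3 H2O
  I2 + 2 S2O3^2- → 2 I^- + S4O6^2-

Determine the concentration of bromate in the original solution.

0.129 mol/L

n(S2O3^2-) = 0.0136 × 0.0714 = 9.71 × 10^-4 mol
n(I2) = n(S2O3^2-)/2 = 4.86 × 10^-4 mol
From the 1:3 ratio, n(BrO3^-) in the aliquot = 1/3 × 4.86 × 10^-4 = 1.62 × 10^-4 mol
[BrO3^-]_dilute = 1.62 × 10^-4 / 0.0245 = 0.00661 mol/L
[BrO3^-]_original = 0.00661 × 100.0/5.11 = 0.129 mol/L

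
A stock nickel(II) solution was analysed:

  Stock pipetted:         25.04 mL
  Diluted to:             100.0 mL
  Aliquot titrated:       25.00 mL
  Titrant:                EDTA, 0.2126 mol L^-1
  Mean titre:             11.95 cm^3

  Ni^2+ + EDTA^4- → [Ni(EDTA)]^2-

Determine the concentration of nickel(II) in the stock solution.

n(EDTA) = 0.01195 × 0.2126 = 2.541 × 10^-3 mol
n(Ni2+) in the aliquot = 2.541 × 10^-3 mol (1:1 ratio)
[Ni2+]_dilute = 2.541 × 10^-3 / 0.02500 = 0.1016 mol/L
Dilution factor = 100.0 / 25.04 = 3.994
[Ni2+]_stock = 0.1016 × 3.994 = 0.4058 mol/L

0.4058 mol/L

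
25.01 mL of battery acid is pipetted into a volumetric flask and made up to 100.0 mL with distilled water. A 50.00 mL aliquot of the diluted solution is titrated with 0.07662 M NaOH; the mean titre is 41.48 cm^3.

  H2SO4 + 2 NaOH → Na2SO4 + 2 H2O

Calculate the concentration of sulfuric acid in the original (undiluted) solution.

0.1271 M

n(NaOH) = 0.04148 × 0.07662 = 3.178 × 10^-3 mol
From the 1:2 ratio, n(H2SO4) in the aliquot = 1/2 × 3.178 × 10^-3 = 1.589 × 10^-3 mol
[H2SO4]_dilute = 1.589 × 10^-3 / 0.05000 = 0.03178 mol/L
Dilution factor = 100.0 / 25.01 = 3.998
[H2SO4]_stock = 0.03178 × 3.998 = 0.1271 mol/L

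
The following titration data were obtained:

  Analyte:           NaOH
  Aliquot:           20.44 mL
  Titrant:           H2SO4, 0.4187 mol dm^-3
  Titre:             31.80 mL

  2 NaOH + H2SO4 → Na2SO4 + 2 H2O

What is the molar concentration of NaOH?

1.303 mol/L

n(H2SO4) = 0.03180 L × 0.4187 mol/L = 0.01331 mol
From the 2:1 mole ratio, n(NaOH) = 2/1 × 0.01331 = 0.02663 mol
[NaOH] = 0.02663 mol / 0.02044 L = 1.303 mol/L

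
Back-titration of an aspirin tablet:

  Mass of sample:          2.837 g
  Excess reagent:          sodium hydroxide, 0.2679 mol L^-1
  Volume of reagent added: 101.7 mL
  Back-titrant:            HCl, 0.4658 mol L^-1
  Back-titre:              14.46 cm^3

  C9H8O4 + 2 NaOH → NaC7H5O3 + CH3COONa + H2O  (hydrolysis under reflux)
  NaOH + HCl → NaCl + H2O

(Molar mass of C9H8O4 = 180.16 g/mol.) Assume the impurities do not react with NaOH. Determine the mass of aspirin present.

1.848 g

n(NaOH) added = 0.1017 × 0.2679 = 0.02725 mol
n(HCl) used in back-titration = 0.01446 × 0.4658 = 6.735 × 10^-3 mol
n(NaOH) left over = 6.735 × 10^-3 mol (1:1 ratio)
n(NaOH) consumed by analyte = 0.02725 − 6.735 × 10^-3 = 0.02051 mol
From the 1:2 ratio, n(C9H8O4) = 1/2 × 0.02051 = 0.01025 mol
mass of C9H8O4 = 0.01025 × 180.16 = 1.848 g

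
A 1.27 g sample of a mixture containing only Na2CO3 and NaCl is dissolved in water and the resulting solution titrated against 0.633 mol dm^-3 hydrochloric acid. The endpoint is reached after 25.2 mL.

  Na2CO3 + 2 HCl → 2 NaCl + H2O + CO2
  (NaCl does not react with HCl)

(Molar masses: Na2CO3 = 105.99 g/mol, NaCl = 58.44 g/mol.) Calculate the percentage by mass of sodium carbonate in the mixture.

n(HCl) = 0.0252 × 0.633 = 0.0160 mol
Let x = n(Na2CO3), y = n(NaCl).
Titrant: 2x = 0.0160;  mass: 105.99x + 58.44y = 1.27
Solving, x = 7.98 × 10^-3 mol, y = 7.27 × 10^-3 mol
mass of Na2CO3 = 7.98 × 10^-3 × 105.99 = 0.845 g
% Na2CO3 = 0.845 / 1.27 × 100 = 66.6 %

66.6 %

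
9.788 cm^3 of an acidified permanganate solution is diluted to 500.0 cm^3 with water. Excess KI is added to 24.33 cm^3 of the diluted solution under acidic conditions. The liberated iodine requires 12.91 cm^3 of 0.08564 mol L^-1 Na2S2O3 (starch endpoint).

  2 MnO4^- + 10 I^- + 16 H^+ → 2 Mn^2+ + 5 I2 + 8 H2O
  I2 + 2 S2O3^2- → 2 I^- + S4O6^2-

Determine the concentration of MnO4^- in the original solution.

n(S2O3^2-) = 0.01291 × 0.08564 = 1.106 × 10^-3 mol
n(I2) = n(S2O3^2-)/2 = 5.528 × 10^-4 mol
From the 2:5 ratio, n(MnO4^-) in the aliquot = 2/5 × 5.528 × 10^-4 = 2.211 × 10^-4 mol
[MnO4^-]_dilute = 2.211 × 10^-4 / 0.02433 = 0.009088 mol/L
[MnO4^-]_original = 0.009088 × 500.0/9.788 = 0.4643 mol/L

0.4643 mol/L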